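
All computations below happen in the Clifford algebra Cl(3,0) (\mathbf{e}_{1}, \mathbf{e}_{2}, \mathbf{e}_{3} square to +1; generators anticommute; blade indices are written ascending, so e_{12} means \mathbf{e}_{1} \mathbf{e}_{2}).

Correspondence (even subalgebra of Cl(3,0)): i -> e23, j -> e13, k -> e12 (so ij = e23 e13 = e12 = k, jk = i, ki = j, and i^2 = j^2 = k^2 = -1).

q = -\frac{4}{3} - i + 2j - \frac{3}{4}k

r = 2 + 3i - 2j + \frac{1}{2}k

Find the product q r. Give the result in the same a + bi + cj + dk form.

In blades: q = -\frac{4}{3} - \frac{3}{4} e_{12} + 2 e_{13} - e_{23}, r = 2 + \frac{1}{2} e_{12} - 2 e_{13} + 3 e_{23}.
Distribute q over r term by term (generator squares from the signature, products reordered to ascending indices): (-\frac{4}{3})*r = -\frac{8}{3} - \frac{2}{3} e_{12} + \frac{8}{3} e_{13} - 4 e_{23}; (-\frac{3}{4} e_{12})*r = \frac{3}{8} - \frac{3}{2} e_{12} - \frac{9}{4} e_{13} - \frac{3}{2} e_{23}; (2 e_{13})*r = 4 - 6 e_{12} + 4 e_{13} + e_{23}; (-e_{23})*r = 3 + 2 e_{12} + \frac{1}{2} e_{13} - 2 e_{23}.
Sum: \frac{113}{24} - \frac{37}{6} e_{12} + \frac{59}{12} e_{13} - \frac{13}{2} e_{23}; translating back through the correspondence:
Answer: \frac{113}{24} - \frac{13}{2}i + \frac{59}{12}j - \frac{37}{6}k


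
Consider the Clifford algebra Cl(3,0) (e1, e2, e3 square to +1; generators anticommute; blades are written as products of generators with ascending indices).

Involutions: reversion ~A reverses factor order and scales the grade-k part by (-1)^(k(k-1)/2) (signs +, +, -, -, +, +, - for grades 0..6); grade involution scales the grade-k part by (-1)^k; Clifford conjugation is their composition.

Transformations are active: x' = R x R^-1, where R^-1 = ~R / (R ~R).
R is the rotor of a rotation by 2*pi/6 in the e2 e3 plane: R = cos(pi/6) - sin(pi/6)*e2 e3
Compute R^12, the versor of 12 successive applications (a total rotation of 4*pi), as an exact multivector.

The rotor phase is half the rotation angle and phases add under composition, so 12 steps in the e2 e3 plane accumulate phase 12*(pi/6) = 2*pi: R^12 = cos(2*pi) - sin(2*pi)*e2 e3.
cos(2*pi) = 1 and sin(2*pi) = 0, so R^12 = 1. The total rotation 4*pi is 2 full turns, so every vector returns to itself, yet the rotor is +1, back on the identity sheet (an even number of 2*pi turns).
Answer: 1


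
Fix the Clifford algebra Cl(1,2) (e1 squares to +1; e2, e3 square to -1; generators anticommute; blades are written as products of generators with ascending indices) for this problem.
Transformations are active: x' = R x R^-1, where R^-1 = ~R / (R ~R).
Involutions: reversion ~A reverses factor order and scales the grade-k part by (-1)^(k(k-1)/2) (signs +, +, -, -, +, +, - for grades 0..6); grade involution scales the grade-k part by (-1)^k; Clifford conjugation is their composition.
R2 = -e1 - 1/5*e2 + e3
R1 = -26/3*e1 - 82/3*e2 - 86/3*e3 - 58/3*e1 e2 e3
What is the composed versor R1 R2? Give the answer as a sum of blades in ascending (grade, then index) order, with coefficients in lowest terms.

Distribute over the terms of R2 (each basis-blade product reordered to ascending indices, repeated generators contracted through their squares):
R1 (-e1) = 26/3 - 82/3*e1 e2 - 86/3*e1 e3 + 58/3*e2 e3
R1 (-1/5*e2) = -82/15 + 26/15*e1 e2 + 58/15*e1 e3 - 86/15*e2 e3
R1 (e3) = 86/3 + 58/3*e1 e2 - 26/3*e1 e3 - 82/3*e2 e3
Summing the partial products and collecting blades:
Answer: 478/15 - 94/15*e1 e2 - 502/15*e1 e3 - 206/15*e2 e3


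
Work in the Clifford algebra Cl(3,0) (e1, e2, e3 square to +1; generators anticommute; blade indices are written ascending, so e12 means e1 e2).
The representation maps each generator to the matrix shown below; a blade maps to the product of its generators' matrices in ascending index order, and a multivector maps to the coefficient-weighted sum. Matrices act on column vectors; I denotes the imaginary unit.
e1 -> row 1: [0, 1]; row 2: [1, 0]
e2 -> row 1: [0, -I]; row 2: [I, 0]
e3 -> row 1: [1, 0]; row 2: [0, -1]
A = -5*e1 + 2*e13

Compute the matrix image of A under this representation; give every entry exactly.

Bivector images (products of the table entries): rho(e13) = rho(e1)rho(e3) = row 1: [0, -1]; row 2: [1, 0].
M = (-5)*rho(e1) + (2)*rho(e13), summed entrywise:
Answer: row 1: [0, -7]; row 2: [-3, 0]


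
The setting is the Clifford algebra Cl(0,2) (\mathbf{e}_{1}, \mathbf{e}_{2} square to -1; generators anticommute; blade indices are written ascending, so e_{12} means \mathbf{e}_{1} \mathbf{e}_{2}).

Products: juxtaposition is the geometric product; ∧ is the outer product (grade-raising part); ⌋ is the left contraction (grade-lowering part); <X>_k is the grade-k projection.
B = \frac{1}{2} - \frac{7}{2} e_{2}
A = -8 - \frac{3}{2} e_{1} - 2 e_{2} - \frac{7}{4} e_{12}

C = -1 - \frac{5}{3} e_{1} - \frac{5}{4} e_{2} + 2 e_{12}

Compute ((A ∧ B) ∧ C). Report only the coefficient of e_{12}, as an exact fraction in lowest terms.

step 1: -4 - \frac{3}{4} e_{1} + 27 e_{2} + \frac{35}{8} e_{12}
step 2: 4 + \frac{89}{12} e_{1} - 22 e_{2} + \frac{537}{16} e_{12}
Answer: \frac{537}{16}


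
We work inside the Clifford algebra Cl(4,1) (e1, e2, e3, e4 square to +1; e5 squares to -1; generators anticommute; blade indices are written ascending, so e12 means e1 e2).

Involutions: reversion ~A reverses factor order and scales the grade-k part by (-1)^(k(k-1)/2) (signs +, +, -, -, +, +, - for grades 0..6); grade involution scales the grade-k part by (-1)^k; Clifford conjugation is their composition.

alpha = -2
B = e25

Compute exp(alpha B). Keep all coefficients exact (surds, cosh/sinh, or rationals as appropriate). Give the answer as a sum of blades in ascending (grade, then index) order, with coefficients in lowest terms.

B^2 = (1)^2*(e25)^2 = 1*(+1) = 1 (a basis 2-blade squares to minus the product of its generators' squares).
B^2 = 1 — the positive square puts this in the hyperbolic regime; l = 1, alpha*l = -2, so exp(alpha B) = cosh(-2) + (sinh(-2)/1)*B = cosh(2) + (-sinh(2))*B.
Answer: cosh(2) - sinh(2)*e25


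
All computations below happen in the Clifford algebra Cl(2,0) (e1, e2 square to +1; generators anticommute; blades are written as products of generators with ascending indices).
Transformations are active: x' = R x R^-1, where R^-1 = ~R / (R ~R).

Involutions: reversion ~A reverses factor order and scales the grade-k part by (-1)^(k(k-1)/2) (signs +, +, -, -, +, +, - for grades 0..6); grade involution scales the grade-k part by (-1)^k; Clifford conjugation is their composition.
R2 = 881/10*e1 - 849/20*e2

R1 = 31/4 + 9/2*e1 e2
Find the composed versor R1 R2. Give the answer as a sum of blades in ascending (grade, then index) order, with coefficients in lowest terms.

Distribute over the terms of R1 (each basis-blade product reordered to ascending indices, repeated generators contracted through their squares):
(31/4) R2 = 27311/40*e1 - 26319/80*e2
(9/2*e1 e2) R2 = -7641/40*e1 - 7929/20*e2
Summing the partial products and collecting blades:
Answer: 1967/4*e1 - 11607/16*e2


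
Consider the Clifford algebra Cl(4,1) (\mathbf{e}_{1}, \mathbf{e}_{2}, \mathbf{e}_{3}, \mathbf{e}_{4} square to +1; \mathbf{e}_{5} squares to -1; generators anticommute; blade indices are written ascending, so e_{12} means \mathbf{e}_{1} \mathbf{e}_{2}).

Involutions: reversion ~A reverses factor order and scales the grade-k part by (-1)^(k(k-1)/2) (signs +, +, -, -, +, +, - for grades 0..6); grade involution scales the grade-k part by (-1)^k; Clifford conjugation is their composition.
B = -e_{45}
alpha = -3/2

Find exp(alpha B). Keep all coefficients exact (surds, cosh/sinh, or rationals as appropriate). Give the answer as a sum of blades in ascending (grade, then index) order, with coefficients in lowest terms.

B^2 = (-1)^2*(e_{45})^2 = 1*(+1) = 1 (a basis 2-blade squares to minus the product of its generators' squares).
B^2 = 1 — a positive square means the series sums to a boost: l = 1, alpha*l = - \frac{3}{2}, so exp(alpha B) = cosh(- \frac{3}{2}) + (sinh(- \frac{3}{2})/1)*B = \cosh{\left(\frac{3}{2} \right)} + (- \sinh{\left(\frac{3}{2} \right)})*B.
Answer: \cosh{\left(\frac{3}{2} \right)} + \sinh{\left(\frac{3}{2} \right)} e_{45}


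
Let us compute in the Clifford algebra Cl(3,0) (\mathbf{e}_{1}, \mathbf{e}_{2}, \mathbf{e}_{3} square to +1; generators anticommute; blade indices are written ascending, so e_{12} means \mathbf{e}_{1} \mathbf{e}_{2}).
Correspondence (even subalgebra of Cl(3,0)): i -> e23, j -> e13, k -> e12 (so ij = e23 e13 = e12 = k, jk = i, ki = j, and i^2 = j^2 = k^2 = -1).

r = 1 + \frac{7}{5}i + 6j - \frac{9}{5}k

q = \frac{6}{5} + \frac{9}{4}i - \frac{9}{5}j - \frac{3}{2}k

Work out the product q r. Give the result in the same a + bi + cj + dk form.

In blades: q = \frac{6}{5} - \frac{3}{2} e_{12} - \frac{9}{5} e_{13} + \frac{9}{4} e_{23}, r = 1 - \frac{9}{5} e_{12} + 6 e_{13} + \frac{7}{5} e_{23}.
Distribute q over r term by term (generator squares from the signature, products reordered to ascending indices): (\frac{6}{5})*r = \frac{6}{5} - \frac{54}{25} e_{12} + \frac{36}{5} e_{13} + \frac{42}{25} e_{23}; (-\frac{3}{2} e_{12})*r = -\frac{27}{10} - \frac{3}{2} e_{12} - \frac{21}{10} e_{13} + 9 e_{23}; (-\frac{9}{5} e_{13})*r = \frac{54}{5} + \frac{63}{25} e_{12} - \frac{9}{5} e_{13} + \frac{81}{25} e_{23}; (\frac{9}{4} e_{23})*r = -\frac{63}{20} + \frac{27}{2} e_{12} + \frac{81}{20} e_{13} + \frac{9}{4} e_{23}.
Sum: \frac{123}{20} + \frac{309}{25} e_{12} + \frac{147}{20} e_{13} + \frac{1617}{100} e_{23}; translating back through the correspondence:
Answer: \frac{123}{20} + \frac{1617}{100}i + \frac{147}{20}j + \frac{309}{25}k


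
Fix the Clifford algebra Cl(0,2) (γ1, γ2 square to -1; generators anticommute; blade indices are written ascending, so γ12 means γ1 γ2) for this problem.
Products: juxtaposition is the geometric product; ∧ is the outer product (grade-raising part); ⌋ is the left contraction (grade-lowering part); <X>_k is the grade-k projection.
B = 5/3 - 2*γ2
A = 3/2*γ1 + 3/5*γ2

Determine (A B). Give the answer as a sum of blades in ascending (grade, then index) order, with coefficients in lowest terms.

step 1: 6/5 + 5/2*γ1 + γ2 - 3*γ12
Answer: 6/5 + 5/2*γ1 + γ2 - 3*γ12


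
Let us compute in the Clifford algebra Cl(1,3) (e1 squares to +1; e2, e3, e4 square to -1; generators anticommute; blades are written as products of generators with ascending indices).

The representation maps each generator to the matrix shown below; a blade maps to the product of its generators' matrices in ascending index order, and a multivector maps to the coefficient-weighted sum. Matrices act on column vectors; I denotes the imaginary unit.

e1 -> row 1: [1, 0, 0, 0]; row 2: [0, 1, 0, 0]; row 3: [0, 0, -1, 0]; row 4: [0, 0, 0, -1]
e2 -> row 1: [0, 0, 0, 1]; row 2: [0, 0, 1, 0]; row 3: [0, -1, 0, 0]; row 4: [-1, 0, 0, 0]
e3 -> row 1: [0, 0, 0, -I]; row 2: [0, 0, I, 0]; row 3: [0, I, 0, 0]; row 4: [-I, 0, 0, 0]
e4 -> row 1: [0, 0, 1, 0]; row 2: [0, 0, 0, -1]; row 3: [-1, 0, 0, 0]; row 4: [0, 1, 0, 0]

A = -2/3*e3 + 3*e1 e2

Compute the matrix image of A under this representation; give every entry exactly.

Bivector images (products of the table entries): rho(e1 e2) = rho(e1)rho(e2) = row 1: [0, 0, 0, 1]; row 2: [0, 0, 1, 0]; row 3: [0, 1, 0, 0]; row 4: [1, 0, 0, 0].
M = (-2/3)*rho(e3) + (3)*rho(e1 e2), summed entrywise:
Answer: row 1: [0, 0, 0, 3 + 2*I/3]; row 2: [0, 0, 3 - 2*I/3, 0]; row 3: [0, 3 - 2*I/3, 0, 0]; row 4: [3 + 2*I/3, 0, 0, 0]


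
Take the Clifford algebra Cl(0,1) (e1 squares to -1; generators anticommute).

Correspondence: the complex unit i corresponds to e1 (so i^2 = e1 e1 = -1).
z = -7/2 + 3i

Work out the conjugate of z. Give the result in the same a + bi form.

In blades: z = -7/2 + 3*e1.
Conjugation here is Clifford conjugation: the scalar is fixed and the grade-1 and grade-2 blades all flip sign, giving -7/2 - 3*e1; translating back:
Answer: -7/2 - 3i


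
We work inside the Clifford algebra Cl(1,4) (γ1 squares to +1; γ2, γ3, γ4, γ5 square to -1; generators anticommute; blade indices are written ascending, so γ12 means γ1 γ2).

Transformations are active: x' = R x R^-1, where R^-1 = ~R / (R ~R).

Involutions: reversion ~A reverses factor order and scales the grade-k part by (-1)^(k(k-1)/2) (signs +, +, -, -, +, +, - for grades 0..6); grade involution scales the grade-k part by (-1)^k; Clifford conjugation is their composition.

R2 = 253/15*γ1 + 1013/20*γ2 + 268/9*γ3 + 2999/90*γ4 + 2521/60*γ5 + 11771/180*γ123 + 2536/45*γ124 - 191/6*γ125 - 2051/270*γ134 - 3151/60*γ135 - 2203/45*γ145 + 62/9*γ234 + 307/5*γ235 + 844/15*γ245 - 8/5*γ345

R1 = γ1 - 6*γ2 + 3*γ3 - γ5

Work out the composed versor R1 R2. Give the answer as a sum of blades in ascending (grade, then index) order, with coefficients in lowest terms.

Distribute over the terms of R1 (each basis-blade product reordered to ascending indices, repeated generators contracted through their squares):
(γ1) R2 = 253/15 + 1013/20*γ12 + 268/9*γ13 + 2999/90*γ14 + 2521/60*γ15 + 11771/180*γ23 + 2536/45*γ24 - 191/6*γ25 - 2051/270*γ34 - 3151/60*γ35 - 2203/45*γ45 + 62/9*γ1234 + 307/5*γ1235 + 844/15*γ1245 - 8/5*γ1345
(-6*γ2) R2 = 3039/10 + 506/5*γ12 - 11771/30*γ13 - 5072/15*γ14 + 191*γ15 - 536/3*γ23 - 2999/15*γ24 - 2521/10*γ25 + 124/3*γ34 + 1842/5*γ35 + 1688/5*γ45 - 2051/45*γ1234 - 3151/10*γ1235 - 4406/15*γ1245 + 48/5*γ2345
(3*γ3) R2 = -268/3 - 11771/60*γ12 - 253/5*γ13 - 2051/90*γ14 - 3151/20*γ15 - 3039/20*γ23 + 62/3*γ24 + 921/5*γ25 + 2999/30*γ34 + 2521/20*γ35 + 24/5*γ45 + 2536/15*γ1234 - 191/2*γ1235 + 2203/15*γ1345 - 844/5*γ2345
(-γ5) R2 = 2521/60 - 191/6*γ12 - 3151/60*γ13 - 2203/45*γ14 + 253/15*γ15 + 307/5*γ23 + 844/15*γ24 + 1013/20*γ25 - 8/5*γ34 + 268/9*γ35 + 2999/90*γ45 + 11771/180*γ1235 + 2536/45*γ1245 - 2051/270*γ1345 + 62/9*γ2345
Summing the partial products and collecting blades:
Answer: 5469/20 - 457/6*γ12 - 83827/180*γ13 - 3389/9*γ14 + 277/3*γ15 - 9172/45*γ23 - 2999/45*γ24 - 589/12*γ25 + 17834/135*γ34 + 21227/45*γ35 + 9803/30*γ45 + 5867/45*γ1234 - 10217/36*γ1235 - 1630/9*γ1245 + 37171/270*γ1345 - 6854/45*γ2345


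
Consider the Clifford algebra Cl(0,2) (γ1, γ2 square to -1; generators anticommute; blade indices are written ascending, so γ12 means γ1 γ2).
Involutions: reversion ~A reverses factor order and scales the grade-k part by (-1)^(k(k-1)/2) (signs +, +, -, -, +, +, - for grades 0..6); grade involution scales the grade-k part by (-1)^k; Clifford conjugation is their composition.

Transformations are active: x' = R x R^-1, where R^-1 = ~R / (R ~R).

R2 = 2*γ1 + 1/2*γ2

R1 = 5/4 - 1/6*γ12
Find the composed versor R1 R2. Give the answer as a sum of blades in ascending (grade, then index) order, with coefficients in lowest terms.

Distribute over the terms of R1 (each basis-blade product reordered to ascending indices, repeated generators contracted through their squares):
(5/4) R2 = 5/2*γ1 + 5/8*γ2
(-1/6*γ12) R2 = 1/12*γ1 - 1/3*γ2
Summing the partial products and collecting blades:
Answer: 31/12*γ1 + 7/24*γ2


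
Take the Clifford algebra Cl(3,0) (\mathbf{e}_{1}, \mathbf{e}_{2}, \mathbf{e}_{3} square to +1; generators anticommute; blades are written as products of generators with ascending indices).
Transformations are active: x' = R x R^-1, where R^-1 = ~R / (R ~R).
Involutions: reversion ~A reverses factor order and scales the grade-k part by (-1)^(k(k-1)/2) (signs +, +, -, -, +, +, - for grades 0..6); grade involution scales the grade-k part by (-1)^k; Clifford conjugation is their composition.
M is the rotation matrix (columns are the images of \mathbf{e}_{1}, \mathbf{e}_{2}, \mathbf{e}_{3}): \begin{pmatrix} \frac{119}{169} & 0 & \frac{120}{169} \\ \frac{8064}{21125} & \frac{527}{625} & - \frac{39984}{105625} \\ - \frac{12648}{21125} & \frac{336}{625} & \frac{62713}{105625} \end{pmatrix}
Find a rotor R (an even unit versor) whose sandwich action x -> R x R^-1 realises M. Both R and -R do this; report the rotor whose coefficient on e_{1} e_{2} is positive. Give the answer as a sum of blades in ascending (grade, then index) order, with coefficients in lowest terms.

Method: write R = a + b12*e_{1} e_{2} + b13*e_{1} e_{3} + b23*e_{2} e_{3} with a^2 + b12^2 + b13^2 + b23^2 = 1 (so R^-1 = ~R). Expanding the columns R e_j ~R gives tr M = 4a^2 - 1 and, from the antisymmetric part, M21 - M12 = -4a*b12, M13 - M31 = 4a*b13, M32 - M23 = -4a*b23.
Here tr M = \frac{226151}{105625}, so a^2 = (1 + tr M)/4 = \frac{82944}{105625} and a = ±\frac{288}{325}. Taking a = \frac{288}{325}: M21 - M12 = \frac{8064}{21125}, M13 - M31 = \frac{27648}{21125}, M32 - M23 = \frac{96768}{105625}, giving b12 = -\frac{7}{65}, b13 = \frac{24}{65}, b23 = -\frac{84}{325}, i.e. R = \frac{288}{325} - \frac{7}{65} e_{1} e_{2} + \frac{24}{65} e_{1} e_{3} - \frac{84}{325} e_{2} e_{3}.
Its e_{1} e_{2} coefficient is negative, so report the other preimage -R.
Answer: -\frac{288}{325} + \frac{7}{65} e_{1} e_{2} - \frac{24}{65} e_{1} e_{3} + \frac{84}{325} e_{2} e_{3}. Key observation: the double cover Spin(3) -> SO(3) sends R and -R to the same matrix (trace \frac{226151}{105625} here), so the stated sign of the e_{1} e_{2} coefficient is what selects one sheet.


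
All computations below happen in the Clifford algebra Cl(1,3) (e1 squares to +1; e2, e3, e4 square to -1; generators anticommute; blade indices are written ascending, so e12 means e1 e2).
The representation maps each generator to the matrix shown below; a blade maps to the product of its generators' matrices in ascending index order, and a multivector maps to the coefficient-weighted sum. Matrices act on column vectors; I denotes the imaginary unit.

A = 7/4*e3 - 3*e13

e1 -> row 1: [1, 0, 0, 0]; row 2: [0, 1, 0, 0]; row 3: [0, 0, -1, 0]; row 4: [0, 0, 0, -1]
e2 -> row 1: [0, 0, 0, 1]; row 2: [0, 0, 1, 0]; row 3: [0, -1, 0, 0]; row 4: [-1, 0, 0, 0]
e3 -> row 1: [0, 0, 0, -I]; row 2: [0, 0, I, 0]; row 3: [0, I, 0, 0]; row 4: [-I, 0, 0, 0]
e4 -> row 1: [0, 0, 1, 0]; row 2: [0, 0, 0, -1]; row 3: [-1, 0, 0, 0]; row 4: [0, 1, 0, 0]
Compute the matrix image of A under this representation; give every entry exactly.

Bivector images (products of the table entries): rho(e13) = rho(e1)rho(e3) = row 1: [0, 0, 0, -I]; row 2: [0, 0, I, 0]; row 3: [0, -I, 0, 0]; row 4: [I, 0, 0, 0].
M = (7/4)*rho(e3) + (-3)*rho(e13), summed entrywise:
Answer: row 1: [0, 0, 0, 5*I/4]; row 2: [0, 0, -5*I/4, 0]; row 3: [0, 19*I/4, 0, 0]; row 4: [-19*I/4, 0, 0, 0]


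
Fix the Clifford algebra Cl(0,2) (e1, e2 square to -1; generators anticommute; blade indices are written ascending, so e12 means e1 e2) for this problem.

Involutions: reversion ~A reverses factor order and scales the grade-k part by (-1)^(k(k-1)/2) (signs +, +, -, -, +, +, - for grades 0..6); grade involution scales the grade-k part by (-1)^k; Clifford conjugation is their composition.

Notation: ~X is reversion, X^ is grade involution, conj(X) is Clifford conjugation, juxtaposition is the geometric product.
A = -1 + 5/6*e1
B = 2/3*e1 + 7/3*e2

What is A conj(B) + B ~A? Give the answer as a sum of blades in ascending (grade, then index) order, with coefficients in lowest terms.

first term: 5/9 + 2/3*e1 + 7/3*e2 - 35/18*e12
second term: -5/9 - 2/3*e1 - 7/3*e2 - 35/18*e12
Answer: -35/9*e12


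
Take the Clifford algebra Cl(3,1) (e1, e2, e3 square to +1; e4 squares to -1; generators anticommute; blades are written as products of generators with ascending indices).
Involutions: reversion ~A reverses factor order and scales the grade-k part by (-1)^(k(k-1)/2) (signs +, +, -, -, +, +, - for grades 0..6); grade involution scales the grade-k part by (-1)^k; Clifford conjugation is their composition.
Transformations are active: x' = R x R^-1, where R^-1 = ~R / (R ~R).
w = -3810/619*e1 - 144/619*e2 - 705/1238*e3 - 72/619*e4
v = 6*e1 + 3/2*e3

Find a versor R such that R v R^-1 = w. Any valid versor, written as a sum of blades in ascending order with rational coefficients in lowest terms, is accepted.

Take R = v + w = -96/619*e1 - 144/619*e2 + 576/619*e3 - 72/619*e4. Because q(v) = q(w) = 153/4, conjugation by R sends v exactly to w.
Answer: -96/619*e1 - 144/619*e2 + 576/619*e3 - 72/619*e4


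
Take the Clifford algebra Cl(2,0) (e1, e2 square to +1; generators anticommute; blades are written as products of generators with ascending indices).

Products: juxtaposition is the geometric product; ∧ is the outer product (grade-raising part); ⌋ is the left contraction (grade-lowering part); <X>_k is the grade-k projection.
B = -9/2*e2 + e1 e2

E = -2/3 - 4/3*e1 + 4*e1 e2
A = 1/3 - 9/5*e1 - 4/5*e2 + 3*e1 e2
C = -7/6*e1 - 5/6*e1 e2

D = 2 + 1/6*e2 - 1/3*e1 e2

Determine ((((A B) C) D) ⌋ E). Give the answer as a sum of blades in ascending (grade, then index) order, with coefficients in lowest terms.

step 1: 3/5 - 127/10*e1 - 33/10*e2 + 253/30*e1 e2
step 2: 983/45 - 69/20*e1 + 919/45*e2 - 87/20*e1 e2
step 3: 24647/540 - 883/1080*e1 + 24643/540*e2 - 17881/1080*e1 e2
step 4: 29879/810 - 98576/405*e1 - 883/270*e2 + 24647/135*e1 e2
Answer: 29879/810 - 98576/405*e1 - 883/270*e2 + 24647/135*e1 e2


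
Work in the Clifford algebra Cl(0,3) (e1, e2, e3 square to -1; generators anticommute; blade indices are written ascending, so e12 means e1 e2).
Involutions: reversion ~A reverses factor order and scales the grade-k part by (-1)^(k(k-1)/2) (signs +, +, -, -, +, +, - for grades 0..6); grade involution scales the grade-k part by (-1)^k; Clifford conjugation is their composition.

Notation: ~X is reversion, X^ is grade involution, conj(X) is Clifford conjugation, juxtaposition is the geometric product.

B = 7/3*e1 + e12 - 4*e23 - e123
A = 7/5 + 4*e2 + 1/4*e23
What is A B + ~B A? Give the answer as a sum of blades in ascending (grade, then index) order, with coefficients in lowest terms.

first term: 1 + 451/60*e1 + 16*e3 - 119/15*e12 - 15/4*e13 - 28/5*e23 - 49/60*e123
second term: -1 + 421/60*e1 + 16*e3 + 119/15*e12 + 17/4*e13 + 28/5*e23 + 119/60*e123
Answer: 218/15*e1 + 32*e3 + 1/2*e13 + 7/6*e123


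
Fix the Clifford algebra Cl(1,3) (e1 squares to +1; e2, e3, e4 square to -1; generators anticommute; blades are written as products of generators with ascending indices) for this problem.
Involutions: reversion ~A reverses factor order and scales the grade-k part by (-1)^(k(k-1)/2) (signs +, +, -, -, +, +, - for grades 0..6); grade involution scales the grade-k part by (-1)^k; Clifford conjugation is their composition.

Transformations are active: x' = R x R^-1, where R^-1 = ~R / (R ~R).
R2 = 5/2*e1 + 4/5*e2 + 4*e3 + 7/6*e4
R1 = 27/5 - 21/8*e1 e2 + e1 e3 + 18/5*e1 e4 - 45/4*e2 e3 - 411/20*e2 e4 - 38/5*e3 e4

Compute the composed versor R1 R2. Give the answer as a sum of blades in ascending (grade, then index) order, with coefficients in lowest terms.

Distribute over the terms of R2 (each basis-blade product reordered to ascending indices, repeated generators contracted through their squares):
R1 (5/2*e1) = 27/2*e1 + 105/16*e2 - 5/2*e3 - 9*e4 - 225/8*e1 e2 e3 - 411/8*e1 e2 e4 - 19*e1 e3 e4
R1 (4/5*e2) = 21/10*e1 + 108/25*e2 - 9*e3 - 411/25*e4 - 4/5*e1 e2 e3 - 72/25*e1 e2 e4 - 152/25*e2 e3 e4
R1 (4*e3) = -4*e1 + 45*e2 + 108/5*e3 - 152/5*e4 - 21/2*e1 e2 e3 - 72/5*e1 e3 e4 + 411/5*e2 e3 e4
R1 (7/6*e4) = -21/5*e1 + 959/40*e2 + 133/15*e3 + 63/10*e4 - 49/16*e1 e2 e4 + 7/6*e1 e3 e4 - 105/8*e2 e3 e4
Summing the partial products and collecting blades:
Answer: 37/5*e1 + 31943/400*e2 + 569/30*e3 - 2477/50*e4 - 1577/40*e1 e2 e3 - 22927/400*e1 e2 e4 - 967/30*e1 e3 e4 + 12599/200*e2 e3 e4


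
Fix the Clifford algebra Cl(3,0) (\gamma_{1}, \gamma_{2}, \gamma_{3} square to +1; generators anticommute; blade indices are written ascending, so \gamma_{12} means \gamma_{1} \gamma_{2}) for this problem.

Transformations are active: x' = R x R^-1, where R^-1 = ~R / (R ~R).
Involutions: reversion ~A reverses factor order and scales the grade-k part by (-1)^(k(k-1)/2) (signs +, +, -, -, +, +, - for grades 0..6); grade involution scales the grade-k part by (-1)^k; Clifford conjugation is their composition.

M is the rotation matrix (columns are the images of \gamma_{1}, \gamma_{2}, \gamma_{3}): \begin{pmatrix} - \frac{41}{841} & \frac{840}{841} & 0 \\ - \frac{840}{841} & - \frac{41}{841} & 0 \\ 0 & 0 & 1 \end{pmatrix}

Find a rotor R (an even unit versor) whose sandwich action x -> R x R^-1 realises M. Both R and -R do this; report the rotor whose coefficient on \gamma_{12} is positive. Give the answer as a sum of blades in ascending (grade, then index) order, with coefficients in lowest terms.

Method: write R = a + b12*\gamma_{12} + b13*\gamma_{13} + b23*\gamma_{23} with a^2 + b12^2 + b13^2 + b23^2 = 1 (so R^-1 = ~R). Expanding the columns R e_j ~R gives tr M = 4a^2 - 1 and, from the antisymmetric part, M21 - M12 = -4a*b12, M13 - M31 = 4a*b13, M32 - M23 = -4a*b23.
Here tr M = \frac{759}{841}, so a^2 = (1 + tr M)/4 = \frac{400}{841} and a = ±\frac{20}{29}. Taking a = \frac{20}{29}: M21 - M12 = -\frac{1680}{841}, M13 - M31 = 0, M32 - M23 = 0, giving b12 = \frac{21}{29}, b13 = 0, b23 = 0, i.e. R = \frac{20}{29} + \frac{21}{29} \gamma_{12}.
Its \gamma_{12} coefficient is already positive.
Answer: \frac{20}{29} + \frac{21}{29} \gamma_{12}. Why the constraint matters: R and -R act identically through the sandwich — M has trace \frac{759}{841} either way — so only the sign condition on \gamma_{12} picks one of the two preimages.


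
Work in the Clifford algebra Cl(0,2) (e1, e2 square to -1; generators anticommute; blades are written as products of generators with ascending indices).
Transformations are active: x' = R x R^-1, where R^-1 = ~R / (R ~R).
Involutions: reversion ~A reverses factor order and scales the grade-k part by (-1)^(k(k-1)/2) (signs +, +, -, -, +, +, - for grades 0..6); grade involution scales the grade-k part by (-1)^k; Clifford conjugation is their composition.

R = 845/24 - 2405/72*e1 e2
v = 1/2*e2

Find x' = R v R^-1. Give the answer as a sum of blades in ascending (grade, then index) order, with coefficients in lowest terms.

~R = 845/24 + 2405/72*e1 e2, and R ~R = 6105125/2592, so R^-1 = ~R / (6105125/2592).
R v = 2405/144*e1 + 845/48*e2
Answer: 1443/2890*e1 + 38/1445*e2


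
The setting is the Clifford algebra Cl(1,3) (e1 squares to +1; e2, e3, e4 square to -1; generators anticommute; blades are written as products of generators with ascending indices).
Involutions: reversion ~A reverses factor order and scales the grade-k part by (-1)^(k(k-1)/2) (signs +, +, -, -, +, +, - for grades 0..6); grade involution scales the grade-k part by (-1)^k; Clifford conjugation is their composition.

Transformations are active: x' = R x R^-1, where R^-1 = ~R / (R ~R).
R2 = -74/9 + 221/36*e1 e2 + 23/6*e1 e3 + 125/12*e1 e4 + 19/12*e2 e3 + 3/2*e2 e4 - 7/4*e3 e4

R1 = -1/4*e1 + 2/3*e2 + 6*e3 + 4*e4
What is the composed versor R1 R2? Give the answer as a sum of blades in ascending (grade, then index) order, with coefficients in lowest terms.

Distribute over the terms of R1 (each basis-blade product reordered to ascending indices, repeated generators contracted through their squares):
(-1/4*e1) R2 = 37/18*e1 - 221/144*e2 - 23/24*e3 - 125/48*e4 - 19/48*e1 e2 e3 - 3/8*e1 e2 e4 + 7/16*e1 e3 e4
(2/3*e2) R2 = 221/54*e1 - 148/27*e2 - 19/18*e3 - e4 - 23/9*e1 e2 e3 - 125/18*e1 e2 e4 - 7/6*e2 e3 e4
(6*e3) R2 = 23*e1 + 19/2*e2 - 148/3*e3 + 21/2*e4 + 221/6*e1 e2 e3 - 125/2*e1 e3 e4 - 9*e2 e3 e4
(4*e4) R2 = 125/3*e1 + 6*e2 - 7*e3 - 296/9*e4 + 221/9*e1 e2 e4 + 46/3*e1 e3 e4 + 19/3*e2 e3 e4
Summing the partial products and collecting blades:
Answer: 1912/27*e1 + 3665/432*e2 - 4201/72*e3 - 3743/144*e4 + 4879/144*e1 e2 e3 + 1241/72*e1 e2 e4 - 2243/48*e1 e3 e4 - 23/6*e2 e3 e4


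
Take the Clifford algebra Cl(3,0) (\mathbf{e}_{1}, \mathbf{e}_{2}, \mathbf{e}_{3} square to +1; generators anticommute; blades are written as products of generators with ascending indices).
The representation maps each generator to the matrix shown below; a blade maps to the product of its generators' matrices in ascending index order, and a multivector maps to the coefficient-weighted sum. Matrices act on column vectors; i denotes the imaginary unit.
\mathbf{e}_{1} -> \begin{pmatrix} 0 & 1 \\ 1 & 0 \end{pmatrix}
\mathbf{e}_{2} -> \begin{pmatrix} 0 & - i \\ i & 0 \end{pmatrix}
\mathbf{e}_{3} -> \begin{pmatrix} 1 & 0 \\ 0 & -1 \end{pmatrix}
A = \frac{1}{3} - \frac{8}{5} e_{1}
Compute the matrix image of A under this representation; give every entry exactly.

M = (\frac{1}{3})*1 + (-\frac{8}{5})*rho(e_{1}), summed entrywise (1 is the identity matrix):
Answer: \begin{pmatrix} \frac{1}{3} & - \frac{8}{5} \\ - \frac{8}{5} & \frac{1}{3} \end{pmatrix}


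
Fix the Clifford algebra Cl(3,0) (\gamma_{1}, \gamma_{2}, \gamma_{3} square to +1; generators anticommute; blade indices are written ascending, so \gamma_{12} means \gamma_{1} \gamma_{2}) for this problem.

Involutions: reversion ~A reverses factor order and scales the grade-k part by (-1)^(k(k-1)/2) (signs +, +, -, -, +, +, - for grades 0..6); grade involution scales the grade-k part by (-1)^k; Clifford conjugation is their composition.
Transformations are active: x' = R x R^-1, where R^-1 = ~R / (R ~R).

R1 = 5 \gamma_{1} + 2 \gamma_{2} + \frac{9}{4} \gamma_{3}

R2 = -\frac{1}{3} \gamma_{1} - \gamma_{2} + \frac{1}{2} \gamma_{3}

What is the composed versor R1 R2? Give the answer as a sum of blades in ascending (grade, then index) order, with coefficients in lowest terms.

Distribute over the terms of R1 (each basis-blade product reordered to ascending indices, repeated generators contracted through their squares):
(5 \gamma_{1}) R2 = -\frac{5}{3} - 5 \gamma_{12} + \frac{5}{2} \gamma_{13}
(2 \gamma_{2}) R2 = -2 + \frac{2}{3} \gamma_{12} + \gamma_{23}
(\frac{9}{4} \gamma_{3}) R2 = \frac{9}{8} + \frac{3}{4} \gamma_{13} + \frac{9}{4} \gamma_{23}
Summing the partial products and collecting blades:
Answer: -\frac{61}{24} - \frac{13}{3} \gamma_{12} + \frac{13}{4} \gamma_{13} + \frac{13}{4} \gamma_{23}


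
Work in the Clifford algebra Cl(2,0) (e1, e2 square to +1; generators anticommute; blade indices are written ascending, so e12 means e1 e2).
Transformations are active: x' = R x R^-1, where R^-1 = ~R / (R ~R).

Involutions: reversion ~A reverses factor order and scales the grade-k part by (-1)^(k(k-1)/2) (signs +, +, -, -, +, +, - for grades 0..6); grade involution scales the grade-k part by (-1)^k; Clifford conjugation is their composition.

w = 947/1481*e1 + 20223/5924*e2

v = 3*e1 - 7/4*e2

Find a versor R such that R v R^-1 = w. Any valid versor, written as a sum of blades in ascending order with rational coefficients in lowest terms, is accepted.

The midline construction: v and w both square to 193/16, so reflecting in their sum 5390/1481*e1 + 2464/1481*e2 exchanges them.
Answer: 5390/1481*e1 + 2464/1481*e2


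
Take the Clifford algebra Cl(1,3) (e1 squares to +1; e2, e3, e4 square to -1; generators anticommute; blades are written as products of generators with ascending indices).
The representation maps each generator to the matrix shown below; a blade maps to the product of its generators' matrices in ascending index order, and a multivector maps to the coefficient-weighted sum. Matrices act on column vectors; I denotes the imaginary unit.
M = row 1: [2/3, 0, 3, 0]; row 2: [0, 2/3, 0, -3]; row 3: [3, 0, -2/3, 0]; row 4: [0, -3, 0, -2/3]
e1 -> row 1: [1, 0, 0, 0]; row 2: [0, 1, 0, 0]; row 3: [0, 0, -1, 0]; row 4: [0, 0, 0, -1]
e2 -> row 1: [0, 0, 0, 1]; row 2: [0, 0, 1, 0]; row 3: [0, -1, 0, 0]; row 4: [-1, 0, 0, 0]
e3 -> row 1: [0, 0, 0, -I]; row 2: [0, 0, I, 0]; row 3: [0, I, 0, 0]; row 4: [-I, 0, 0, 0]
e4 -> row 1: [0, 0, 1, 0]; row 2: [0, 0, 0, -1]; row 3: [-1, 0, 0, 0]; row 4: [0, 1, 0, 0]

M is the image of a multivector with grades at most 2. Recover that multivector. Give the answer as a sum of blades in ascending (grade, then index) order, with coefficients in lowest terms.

Method: the blade images are trace-orthogonal — tr(rho(e_A) rho(e_B)^-1) = 4 if A = B and 0 otherwise — and rho(e_A)^-1 = (e_A)^2 * rho(e_A) with (e_A)^2 = +1 or -1, so the coefficient of e_A in the preimage is (e_A)^2 * tr(M rho(e_A))/4.
Nonzero projections over blades of grade <= 2: e1: (e1)^2 = +1, tr(M rho(e1)) = 8/3, coefficient 2/3; e1 e4: (e1 e4)^2 = +1, tr(M rho(e1 e4)) = 12, coefficient 3. Every other blade of grade <= 2 projects to 0.
Answer: 2/3*e1 + 3*e1 e4


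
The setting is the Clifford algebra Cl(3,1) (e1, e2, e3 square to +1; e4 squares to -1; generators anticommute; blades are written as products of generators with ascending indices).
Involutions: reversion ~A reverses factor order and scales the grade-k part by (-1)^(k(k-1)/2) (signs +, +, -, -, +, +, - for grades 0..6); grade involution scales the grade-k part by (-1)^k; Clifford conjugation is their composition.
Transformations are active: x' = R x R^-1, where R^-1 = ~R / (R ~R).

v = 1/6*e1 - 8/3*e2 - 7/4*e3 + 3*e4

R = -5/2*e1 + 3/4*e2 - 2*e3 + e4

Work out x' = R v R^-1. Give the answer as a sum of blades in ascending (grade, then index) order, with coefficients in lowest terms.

~R = -5/2*e1 + 3/4*e2 - 2*e3 + e4, and R ~R = 157/16, so R^-1 = ~R / (157/16).
R v = -23/12 + 157/24*e1 e2 + 113/24*e1 e3 - 23/3*e1 e4 - 319/48*e2 e3 + 59/12*e2 e4 - 17/4*e3 e4
Answer: 763/942*e1 + 1118/471*e2 + 4769/1884*e3 - 1597/471*e4


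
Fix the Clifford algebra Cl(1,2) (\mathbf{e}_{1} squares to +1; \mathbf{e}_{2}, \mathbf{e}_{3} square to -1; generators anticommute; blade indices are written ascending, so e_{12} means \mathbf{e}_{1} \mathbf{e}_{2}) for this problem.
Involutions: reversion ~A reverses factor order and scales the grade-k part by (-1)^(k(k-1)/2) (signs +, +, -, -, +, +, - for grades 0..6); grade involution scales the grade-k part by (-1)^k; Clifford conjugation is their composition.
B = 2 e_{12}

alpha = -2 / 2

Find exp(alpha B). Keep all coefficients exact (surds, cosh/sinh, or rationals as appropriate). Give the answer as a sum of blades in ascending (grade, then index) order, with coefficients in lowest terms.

B^2 = (2)^2*(e_{12})^2 = 4*(+1) = 4 (a basis 2-blade squares to minus the product of its generators' squares).
B^2 = 4 — a positive square means the series sums to a boost: l = 2, alpha*l = -2, so exp(alpha B) = cosh(-2) + (sinh(-2)/2)*B = \cosh{\left(2 \right)} + (- \frac{\sinh{\left(2 \right)}}{2})*B.
Answer: \cosh{\left(2 \right)} - \sinh{\left(2 \right)} e_{12}


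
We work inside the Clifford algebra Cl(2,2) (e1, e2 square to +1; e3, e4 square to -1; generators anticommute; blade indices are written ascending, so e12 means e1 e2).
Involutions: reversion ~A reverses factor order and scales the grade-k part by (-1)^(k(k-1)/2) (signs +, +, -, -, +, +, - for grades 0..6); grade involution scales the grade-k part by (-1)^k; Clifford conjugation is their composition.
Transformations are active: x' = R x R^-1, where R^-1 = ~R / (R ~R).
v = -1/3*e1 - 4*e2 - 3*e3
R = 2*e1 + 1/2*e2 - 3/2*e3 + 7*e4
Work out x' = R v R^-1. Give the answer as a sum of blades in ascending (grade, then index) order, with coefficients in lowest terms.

~R = 2*e1 + 1/2*e2 - 3/2*e3 + 7*e4, and R ~R = -47, so R^-1 = ~R / (-47).
R v = -43/6 - 47/6*e12 - 13/2*e13 + 7/3*e14 - 15/2*e23 + 28*e24 + 21*e34
Answer: 133/141*e1 + 1171/282*e2 + 239/94*e3 + 301/141*e4


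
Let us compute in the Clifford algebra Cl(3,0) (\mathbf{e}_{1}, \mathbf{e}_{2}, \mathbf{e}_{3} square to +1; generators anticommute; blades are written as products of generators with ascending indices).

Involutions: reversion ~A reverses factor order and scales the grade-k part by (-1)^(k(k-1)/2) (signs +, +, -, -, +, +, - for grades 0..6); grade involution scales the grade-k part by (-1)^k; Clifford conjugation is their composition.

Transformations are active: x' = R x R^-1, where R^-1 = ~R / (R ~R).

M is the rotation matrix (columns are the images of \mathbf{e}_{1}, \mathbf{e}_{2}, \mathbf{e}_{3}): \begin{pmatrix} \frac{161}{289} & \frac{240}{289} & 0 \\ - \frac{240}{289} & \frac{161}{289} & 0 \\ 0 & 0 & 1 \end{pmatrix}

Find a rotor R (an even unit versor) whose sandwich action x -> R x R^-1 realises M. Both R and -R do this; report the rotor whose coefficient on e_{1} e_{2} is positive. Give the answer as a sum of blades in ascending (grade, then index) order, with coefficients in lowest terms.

Method: write R = a + b12*e_{1} e_{2} + b13*e_{1} e_{3} + b23*e_{2} e_{3} with a^2 + b12^2 + b13^2 + b23^2 = 1 (so R^-1 = ~R). Expanding the columns R e_j ~R gives tr M = 4a^2 - 1 and, from the antisymmetric part, M21 - M12 = -4a*b12, M13 - M31 = 4a*b13, M32 - M23 = -4a*b23.
Here tr M = \frac{611}{289}, so a^2 = (1 + tr M)/4 = \frac{225}{289} and a = ±\frac{15}{17}. Taking a = \frac{15}{17}: M21 - M12 = -\frac{480}{289}, M13 - M31 = 0, M32 - M23 = 0, giving b12 = \frac{8}{17}, b13 = 0, b23 = 0, i.e. R = \frac{15}{17} + \frac{8}{17} e_{1} e_{2}.
Its e_{1} e_{2} coefficient is already positive.
Answer: \frac{15}{17} + \frac{8}{17} e_{1} e_{2}. Recall the cover is two-to-one: with M of trace \frac{611}{289}, both preimages act alike, and the stated e_{1} e_{2} sign chooses the sheet.


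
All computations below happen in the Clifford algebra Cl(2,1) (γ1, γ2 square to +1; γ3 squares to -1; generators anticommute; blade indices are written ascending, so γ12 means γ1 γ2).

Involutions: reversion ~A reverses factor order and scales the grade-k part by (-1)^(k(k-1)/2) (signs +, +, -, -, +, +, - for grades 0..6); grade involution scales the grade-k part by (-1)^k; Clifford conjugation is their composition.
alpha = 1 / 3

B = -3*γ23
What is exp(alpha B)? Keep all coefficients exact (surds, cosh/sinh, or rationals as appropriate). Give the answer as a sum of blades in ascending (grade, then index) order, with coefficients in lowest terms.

B^2 = (-3)^2*(γ23)^2 = 9*(+1) = 9 (a basis 2-blade squares to minus the product of its generators' squares).
B^2 = 9 — B^2 > 0, so the exponential closes hyperbolically: l = 3, alpha*l = 1, so exp(alpha B) = cosh(1) + (sinh(1)/3)*B = cosh(1) + (sinh(1)/3)*B.
Answer: cosh(1) - sinh(1)*γ23


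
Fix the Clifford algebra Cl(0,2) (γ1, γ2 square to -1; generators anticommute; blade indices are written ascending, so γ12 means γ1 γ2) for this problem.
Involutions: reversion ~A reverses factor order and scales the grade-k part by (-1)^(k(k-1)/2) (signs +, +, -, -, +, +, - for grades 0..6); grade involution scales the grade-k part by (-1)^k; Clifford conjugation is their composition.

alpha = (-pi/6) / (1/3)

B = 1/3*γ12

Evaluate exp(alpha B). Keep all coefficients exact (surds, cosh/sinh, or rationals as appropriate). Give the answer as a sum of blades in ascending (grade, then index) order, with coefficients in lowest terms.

B^2 = (1/3)^2*(γ12)^2 = 1/9*(-1) = -1/9 (a basis 2-blade squares to minus the product of its generators' squares).
B^2 = -1/9 — the series telescopes trigonometrically here: l = 1/3, alpha*l = -pi/6, so exp(alpha B) = cos(-pi/6) + (sin(-pi/6)/(1/3))*B = sqrt(3)/2 + (-3/2)*B.
Answer: sqrt(3)/2 - 1/2*γ12


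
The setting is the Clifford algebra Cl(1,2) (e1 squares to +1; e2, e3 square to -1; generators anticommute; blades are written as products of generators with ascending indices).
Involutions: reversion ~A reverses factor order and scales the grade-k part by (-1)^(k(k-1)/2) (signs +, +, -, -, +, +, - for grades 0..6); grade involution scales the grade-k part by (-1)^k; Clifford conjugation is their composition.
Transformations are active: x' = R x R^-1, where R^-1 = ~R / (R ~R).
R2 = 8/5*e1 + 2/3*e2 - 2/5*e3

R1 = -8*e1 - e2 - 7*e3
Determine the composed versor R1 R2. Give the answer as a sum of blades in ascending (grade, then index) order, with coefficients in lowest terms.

Distribute over the terms of R1 (each basis-blade product reordered to ascending indices, repeated generators contracted through their squares):
(-8*e1) R2 = -64/5 - 16/3*e1 e2 + 16/5*e1 e3
(-e2) R2 = 2/3 + 8/5*e1 e2 + 2/5*e2 e3
(-7*e3) R2 = -14/5 + 56/5*e1 e3 + 14/3*e2 e3
Summing the partial products and collecting blades:
Answer: -224/15 - 56/15*e1 e2 + 72/5*e1 e3 + 76/15*e2 e3


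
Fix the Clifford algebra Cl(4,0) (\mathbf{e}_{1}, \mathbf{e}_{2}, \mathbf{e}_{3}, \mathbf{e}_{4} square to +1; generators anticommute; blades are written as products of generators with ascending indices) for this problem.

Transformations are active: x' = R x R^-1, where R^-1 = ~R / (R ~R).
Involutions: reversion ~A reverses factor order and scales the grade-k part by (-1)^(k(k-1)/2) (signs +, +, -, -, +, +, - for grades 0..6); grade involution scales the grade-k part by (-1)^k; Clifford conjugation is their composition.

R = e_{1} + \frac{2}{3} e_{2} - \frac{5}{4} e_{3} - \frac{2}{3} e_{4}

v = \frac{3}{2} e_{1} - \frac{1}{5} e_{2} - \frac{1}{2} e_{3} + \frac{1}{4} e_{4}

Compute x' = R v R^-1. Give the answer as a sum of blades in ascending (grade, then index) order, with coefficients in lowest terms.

~R = e_{1} + \frac{2}{3} e_{2} - \frac{5}{4} e_{3} - \frac{2}{3} e_{4}, and R ~R = \frac{497}{144}, so R^-1 = ~R / (\frac{497}{144}).
R v = \frac{73}{40} - \frac{6}{5} e_{1} e_{2} + \frac{11}{8} e_{1} e_{3} + \frac{5}{4} e_{1} e_{4} - \frac{7}{12} e_{2} e_{3} + \frac{1}{30} e_{2} e_{4} - \frac{31}{48} e_{3} e_{4}
Answer: -\frac{2199}{4970} e_{1} + \frac{2249}{2485} e_{2} - \frac{817}{994} e_{3} - \frac{9493}{9940} e_{4}
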